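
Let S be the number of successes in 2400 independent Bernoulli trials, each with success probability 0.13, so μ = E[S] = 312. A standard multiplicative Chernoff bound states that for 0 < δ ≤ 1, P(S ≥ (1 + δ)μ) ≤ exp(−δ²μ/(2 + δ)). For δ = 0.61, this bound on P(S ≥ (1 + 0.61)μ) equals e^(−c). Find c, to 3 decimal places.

c = δ²μ/(2 + δ) = 0.61²·312/(2 + 0.61) = 44.4809.

44.481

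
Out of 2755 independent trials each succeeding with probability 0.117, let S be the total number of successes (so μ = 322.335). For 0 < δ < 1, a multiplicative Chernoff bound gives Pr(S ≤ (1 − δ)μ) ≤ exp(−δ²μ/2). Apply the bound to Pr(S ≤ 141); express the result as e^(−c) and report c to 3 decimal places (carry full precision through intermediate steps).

51.007

Write 141 = (1 − δ)μ, so δ = 1 − 141/322.335 = 0.5625669…
Then the exponent is δ²μ/2 = (μ − 141)²/(2μ) = 51.006534.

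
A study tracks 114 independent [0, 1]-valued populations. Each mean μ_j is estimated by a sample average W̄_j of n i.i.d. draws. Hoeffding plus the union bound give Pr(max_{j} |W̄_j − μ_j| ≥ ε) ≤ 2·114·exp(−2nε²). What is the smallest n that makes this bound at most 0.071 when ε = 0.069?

848

Need 2·114·exp(−2nε²) ≤ 0.071, i.e. exp(−2nε²) ≤ 0.071/228.
So 2nε² ≥ ln(228/0.071) = 8.074421.
Hence n ≥ 8.074421/(2·0.069²) = 847.975.
The smallest integer n is 848.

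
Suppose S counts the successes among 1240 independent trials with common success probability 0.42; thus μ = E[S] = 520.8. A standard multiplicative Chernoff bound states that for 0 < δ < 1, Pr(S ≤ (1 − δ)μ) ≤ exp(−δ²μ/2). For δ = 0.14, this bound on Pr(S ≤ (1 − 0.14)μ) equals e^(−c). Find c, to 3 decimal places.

5.104

c = δ²μ/2 = 0.14²·520.8/2 = 5.1038.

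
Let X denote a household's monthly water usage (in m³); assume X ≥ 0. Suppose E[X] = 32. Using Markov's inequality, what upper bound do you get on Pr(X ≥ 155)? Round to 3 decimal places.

Markov's inequality: for a non-negative random variable, Pr(X ≥ a) ≤ E[X]/a.
Here E[X] = 32 and a = 155, so the bound is 32/155 = 0.2065.

0.206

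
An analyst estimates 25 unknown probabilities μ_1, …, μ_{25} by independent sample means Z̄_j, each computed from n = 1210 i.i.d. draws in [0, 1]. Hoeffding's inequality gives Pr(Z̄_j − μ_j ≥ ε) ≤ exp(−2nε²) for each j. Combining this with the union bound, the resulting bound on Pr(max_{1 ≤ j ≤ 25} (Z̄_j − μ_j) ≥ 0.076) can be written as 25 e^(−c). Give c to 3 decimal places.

Union bound over the 25 events: Pr(max_{1 ≤ j ≤ 25} (Z̄_j − μ_j) ≥ 0.076) ≤ 25·exp(−2nε²) = 25 exp(−2·1210·0.076²).
So c = 2·1210·0.076² = 13.9779.

13.978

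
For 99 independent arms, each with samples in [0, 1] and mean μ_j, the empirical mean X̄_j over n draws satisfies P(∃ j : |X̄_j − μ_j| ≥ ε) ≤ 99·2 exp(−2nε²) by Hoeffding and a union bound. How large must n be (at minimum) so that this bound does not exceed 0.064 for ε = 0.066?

923

Need 2·99·exp(−2nε²) ≤ 0.064, i.e. exp(−2nε²) ≤ 0.064/198.
So 2nε² ≥ ln(198/0.064) = 8.037139.
Hence n ≥ 8.037139/(2·0.066²) = 922.537.
The smallest integer n is 923.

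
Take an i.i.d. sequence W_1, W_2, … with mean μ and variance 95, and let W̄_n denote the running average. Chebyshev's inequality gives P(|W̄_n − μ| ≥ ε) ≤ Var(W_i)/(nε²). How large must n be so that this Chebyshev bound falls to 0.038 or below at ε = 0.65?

Require 95/(n·0.65²) ≤ 0.038, i.e. n ≥ 95/(0.038·0.65²) = 5917.160.
The smallest integer n is 5918.

5918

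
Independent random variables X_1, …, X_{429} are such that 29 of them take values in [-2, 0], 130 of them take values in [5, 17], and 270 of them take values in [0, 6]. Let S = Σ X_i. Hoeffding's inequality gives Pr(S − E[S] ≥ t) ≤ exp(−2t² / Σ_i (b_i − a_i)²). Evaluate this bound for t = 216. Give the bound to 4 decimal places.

0.0381

Σ(b_i − a_i)² = 29·2² + 130·12² + 270·6² = 28556.
Exponent = 2·216² / 28556 = 3.26768.
Bound = exp(−3.26768) = 0.03809.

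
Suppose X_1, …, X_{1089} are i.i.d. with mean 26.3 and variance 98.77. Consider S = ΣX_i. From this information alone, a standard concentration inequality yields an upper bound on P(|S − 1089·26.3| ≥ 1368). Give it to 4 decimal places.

With mean and variance of each term known, Chebyshev's inequality bounds the deviation of the sum (or sample mean).
Var(S) = n·Var(X_i) = 1089·98.77 = 107560.53.
Chebyshev: P(|S − 1089·26.3| ≥ 1368) ≤ Var(S)/1368² = 107560.53/1871424 = 0.0575.

0.0575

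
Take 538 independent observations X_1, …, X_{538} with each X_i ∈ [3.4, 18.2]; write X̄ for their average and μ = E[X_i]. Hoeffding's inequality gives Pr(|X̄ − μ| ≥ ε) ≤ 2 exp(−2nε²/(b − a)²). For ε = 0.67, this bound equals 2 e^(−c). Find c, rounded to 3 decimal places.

2.205

c = 2nε²/(b − a)² = 2·538·0.67² / 14.8² = 2.2052.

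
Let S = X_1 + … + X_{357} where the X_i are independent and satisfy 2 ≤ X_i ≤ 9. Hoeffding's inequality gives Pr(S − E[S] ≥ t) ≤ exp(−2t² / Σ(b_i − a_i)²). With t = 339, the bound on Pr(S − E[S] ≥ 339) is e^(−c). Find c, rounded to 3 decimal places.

Σ(b_i − a_i)² = 357·(7)² = 17493.
c = 2t²/17493 = 2·339²/17493 = 13.1391.

13.139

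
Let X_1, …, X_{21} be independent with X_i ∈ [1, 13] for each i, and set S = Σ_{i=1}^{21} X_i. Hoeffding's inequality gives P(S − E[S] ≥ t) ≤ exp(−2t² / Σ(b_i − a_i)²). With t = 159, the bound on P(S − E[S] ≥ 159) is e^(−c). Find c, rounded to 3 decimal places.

16.720

Σ(b_i − a_i)² = 21·(12)² = 3024.
c = 2t²/3024 = 2·159²/3024 = 16.7202.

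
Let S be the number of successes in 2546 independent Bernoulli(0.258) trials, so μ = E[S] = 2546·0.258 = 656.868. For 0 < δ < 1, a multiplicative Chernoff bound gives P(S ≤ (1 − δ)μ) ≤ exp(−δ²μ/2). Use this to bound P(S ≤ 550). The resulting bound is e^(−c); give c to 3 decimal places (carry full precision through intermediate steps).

Write 550 = (1 − δ)μ, so δ = 1 − 550/656.868 = 0.1626933…
Then the exponent is δ²μ/2 = (μ − 550)²/(2μ) = 8.693352.

8.693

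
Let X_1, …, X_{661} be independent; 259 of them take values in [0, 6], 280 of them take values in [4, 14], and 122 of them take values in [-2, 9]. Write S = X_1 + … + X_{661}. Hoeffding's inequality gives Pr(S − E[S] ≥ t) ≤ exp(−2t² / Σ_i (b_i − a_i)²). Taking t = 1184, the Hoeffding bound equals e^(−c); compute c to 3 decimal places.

Σ(b_i − a_i)² = 259·6² + 280·10² + 122·11² = 52086.
c = 2t² / 52086 = 2·1184² / 52086 = 53.8285.

53.829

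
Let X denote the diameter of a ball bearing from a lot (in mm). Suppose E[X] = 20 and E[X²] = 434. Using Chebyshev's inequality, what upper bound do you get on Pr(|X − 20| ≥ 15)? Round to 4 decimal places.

0.1511

Var(X) = E[X²] − (E[X])² = 434 − 400 = 34.
Chebyshev's inequality: Pr(|X − μ| ≥ t) ≤ Var(X)/t² = 34/225 = 0.1511.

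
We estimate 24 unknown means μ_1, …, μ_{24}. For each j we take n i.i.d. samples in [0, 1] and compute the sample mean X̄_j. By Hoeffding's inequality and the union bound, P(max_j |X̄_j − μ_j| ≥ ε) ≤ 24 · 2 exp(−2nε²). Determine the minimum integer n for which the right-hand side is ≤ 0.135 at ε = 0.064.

Need 2·24·exp(−2nε²) ≤ 0.135, i.e. exp(−2nε²) ≤ 0.135/48.
So 2nε² ≥ ln(48/0.135) = 5.873682.
Hence n ≥ 5.873682/(2·0.064²) = 717.002.
The smallest integer n is 718.

718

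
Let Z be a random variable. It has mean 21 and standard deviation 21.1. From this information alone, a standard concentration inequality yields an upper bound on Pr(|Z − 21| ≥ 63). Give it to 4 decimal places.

0.1122

Mean and variance are known, so Chebyshev's inequality applies.
Chebyshev: Pr(|Z − μ| ≥ t) ≤ Var(Z)/t².
Var(Z) = σ² = 21.1² = 445.21.
Bound = 445.21 / 3969 = 0.1122.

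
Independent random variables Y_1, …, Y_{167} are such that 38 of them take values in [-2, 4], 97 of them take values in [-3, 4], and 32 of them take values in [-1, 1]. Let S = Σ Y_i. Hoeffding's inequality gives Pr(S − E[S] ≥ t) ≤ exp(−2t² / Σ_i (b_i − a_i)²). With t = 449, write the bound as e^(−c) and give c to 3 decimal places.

64.523

Σ(b_i − a_i)² = 38·6² + 97·7² + 32·2² = 6249.
c = 2t² / 6249 = 2·449² / 6249 = 64.5226.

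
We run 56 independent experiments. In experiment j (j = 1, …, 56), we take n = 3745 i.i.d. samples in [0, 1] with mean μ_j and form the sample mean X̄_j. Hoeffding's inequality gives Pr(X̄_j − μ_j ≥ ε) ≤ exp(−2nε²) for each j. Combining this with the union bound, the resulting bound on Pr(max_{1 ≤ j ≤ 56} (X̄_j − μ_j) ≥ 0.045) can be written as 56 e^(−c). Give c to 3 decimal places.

15.167

Union bound over the 56 events: Pr(max_{1 ≤ j ≤ 56} (X̄_j − μ_j) ≥ 0.045) ≤ 56·exp(−2nε²) = 56 exp(−2·3745·0.045²).
So c = 2·3745·0.045² = 15.1672.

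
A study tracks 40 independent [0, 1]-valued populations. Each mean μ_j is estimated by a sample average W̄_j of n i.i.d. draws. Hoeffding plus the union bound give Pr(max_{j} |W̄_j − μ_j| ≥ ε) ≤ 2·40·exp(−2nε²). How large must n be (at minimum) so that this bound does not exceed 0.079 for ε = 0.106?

308

Need 2·40·exp(−2nε²) ≤ 0.079, i.e. exp(−2nε²) ≤ 0.079/80.
So 2nε² ≥ ln(80/0.079) = 6.920334.
Hence n ≥ 6.920334/(2·0.106²) = 307.954.
The smallest integer n is 308.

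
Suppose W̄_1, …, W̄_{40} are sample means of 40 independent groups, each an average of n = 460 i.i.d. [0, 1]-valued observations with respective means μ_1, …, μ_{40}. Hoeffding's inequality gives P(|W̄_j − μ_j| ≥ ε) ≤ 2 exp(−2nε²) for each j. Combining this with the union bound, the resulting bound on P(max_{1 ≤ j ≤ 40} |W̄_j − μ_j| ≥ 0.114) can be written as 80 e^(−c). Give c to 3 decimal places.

Union bound over the 40 events: P(max_{1 ≤ j ≤ 40} |W̄_j − μ_j| ≥ 0.114) ≤ 40·2·exp(−2nε²) = 80 exp(−2·460·0.114²).
So c = 2·460·0.114² = 11.9563.

11.956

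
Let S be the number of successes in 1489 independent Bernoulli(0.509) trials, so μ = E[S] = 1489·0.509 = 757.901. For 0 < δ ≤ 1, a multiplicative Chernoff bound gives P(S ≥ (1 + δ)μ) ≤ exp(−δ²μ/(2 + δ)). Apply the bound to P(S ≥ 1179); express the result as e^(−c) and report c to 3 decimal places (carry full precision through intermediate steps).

Write 1179 = (1 + δ)μ, so δ = 1179/757.901 − 1 = 0.5556121…
Then the exponent is δ²μ/(2 + δ) = (1179 − μ)² / (μ·(2 + δ)) = 91.550558.

91.551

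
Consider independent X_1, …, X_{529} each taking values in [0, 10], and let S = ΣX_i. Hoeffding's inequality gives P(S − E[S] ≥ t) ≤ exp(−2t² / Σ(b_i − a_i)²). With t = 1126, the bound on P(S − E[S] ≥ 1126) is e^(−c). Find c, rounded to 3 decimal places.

Σ(b_i − a_i)² = 529·(10)² = 52900.
c = 2t²/52900 = 2·1126²/52900 = 47.9348.

47.935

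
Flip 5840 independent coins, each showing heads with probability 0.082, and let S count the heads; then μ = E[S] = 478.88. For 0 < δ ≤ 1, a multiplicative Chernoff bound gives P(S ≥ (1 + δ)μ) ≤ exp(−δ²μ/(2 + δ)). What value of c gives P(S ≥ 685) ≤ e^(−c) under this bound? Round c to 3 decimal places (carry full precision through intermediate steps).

36.503

Write 685 = (1 + δ)μ, so δ = 685/478.88 − 1 = 0.430421…
Then the exponent is δ²μ/(2 + δ) = (685 − μ)² / (μ·(2 + δ)) = 36.503294.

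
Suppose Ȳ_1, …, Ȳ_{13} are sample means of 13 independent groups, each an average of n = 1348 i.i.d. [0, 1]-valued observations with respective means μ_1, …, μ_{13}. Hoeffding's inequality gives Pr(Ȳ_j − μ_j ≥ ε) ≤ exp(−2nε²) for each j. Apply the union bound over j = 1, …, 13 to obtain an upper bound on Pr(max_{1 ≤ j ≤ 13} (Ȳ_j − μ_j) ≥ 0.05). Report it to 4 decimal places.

Per-experiment Hoeffding bound: exp(−2·1348·0.05²) = exp(−6.74000) = 0.0011826.
Union bound over 13 events: 13·0.0011826 = 0.01537.

0.0154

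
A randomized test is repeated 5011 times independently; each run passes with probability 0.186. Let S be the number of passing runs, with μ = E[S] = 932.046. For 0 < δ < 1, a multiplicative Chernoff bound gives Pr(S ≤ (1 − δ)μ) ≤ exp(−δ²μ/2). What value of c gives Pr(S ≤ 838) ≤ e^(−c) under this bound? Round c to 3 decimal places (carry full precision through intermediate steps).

4.745

Write 838 = (1 − δ)μ, so δ = 1 − 838/932.046 = 0.1009027…
Then the exponent is δ²μ/2 = (μ − 838)²/(2μ) = 4.744750.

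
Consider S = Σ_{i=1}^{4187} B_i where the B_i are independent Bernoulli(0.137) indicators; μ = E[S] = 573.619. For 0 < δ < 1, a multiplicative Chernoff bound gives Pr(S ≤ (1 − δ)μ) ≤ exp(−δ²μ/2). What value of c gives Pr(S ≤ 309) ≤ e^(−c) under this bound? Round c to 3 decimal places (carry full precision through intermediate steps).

61.036

Write 309 = (1 − δ)μ, so δ = 1 − 309/573.619 = 0.4613149…
Then the exponent is δ²μ/2 = (μ − 309)²/(2μ) = 61.036346.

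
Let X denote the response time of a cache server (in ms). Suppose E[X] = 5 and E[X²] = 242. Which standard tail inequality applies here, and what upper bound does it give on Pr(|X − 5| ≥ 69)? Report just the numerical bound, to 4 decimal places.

The first two moments determine the variance, so Chebyshev's inequality is the sharpest standard bound available.
Var(X) = E[X²] − (E[X])² = 242 − 25 = 217.
Chebyshev's inequality: Pr(|X − μ| ≥ t) ≤ Var(X)/t² = 217/4761 = 0.0456.

0.0456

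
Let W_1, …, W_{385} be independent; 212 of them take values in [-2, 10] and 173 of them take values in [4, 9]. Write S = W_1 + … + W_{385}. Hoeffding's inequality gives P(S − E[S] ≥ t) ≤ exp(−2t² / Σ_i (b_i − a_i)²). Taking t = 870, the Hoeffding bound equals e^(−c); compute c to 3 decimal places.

43.434

Σ(b_i − a_i)² = 212·12² + 173·5² = 34853.
c = 2t² / 34853 = 2·870² / 34853 = 43.4339.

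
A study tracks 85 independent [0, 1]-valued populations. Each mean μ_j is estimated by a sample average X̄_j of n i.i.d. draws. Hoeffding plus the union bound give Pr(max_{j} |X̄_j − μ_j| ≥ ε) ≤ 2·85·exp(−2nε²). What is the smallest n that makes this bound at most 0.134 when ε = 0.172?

Need 2·85·exp(−2nε²) ≤ 0.134, i.e. exp(−2nε²) ≤ 0.134/170.
So 2nε² ≥ ln(170/0.134) = 7.145714.
Hence n ≥ 7.145714/(2·0.172²) = 120.770.
The smallest integer n is 121.

121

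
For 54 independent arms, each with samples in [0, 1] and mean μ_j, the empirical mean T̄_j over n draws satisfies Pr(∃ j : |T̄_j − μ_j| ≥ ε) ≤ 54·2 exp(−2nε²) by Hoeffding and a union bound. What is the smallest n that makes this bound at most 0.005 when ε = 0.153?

Need 2·54·exp(−2nε²) ≤ 0.005, i.e. exp(−2nε²) ≤ 0.005/108.
So 2nε² ≥ ln(108/0.005) = 9.980449.
Hence n ≥ 9.980449/(2·0.153²) = 213.175.
The smallest integer n is 214.

214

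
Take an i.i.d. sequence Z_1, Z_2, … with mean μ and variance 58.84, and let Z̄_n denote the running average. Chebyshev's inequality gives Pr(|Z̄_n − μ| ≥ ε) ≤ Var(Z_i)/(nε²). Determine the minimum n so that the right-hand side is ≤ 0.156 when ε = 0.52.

Require 58.84/(n·0.52²) ≤ 0.156, i.e. n ≥ 58.84/(0.156·0.52²) = 1394.895.
The smallest integer n is 1395.

1395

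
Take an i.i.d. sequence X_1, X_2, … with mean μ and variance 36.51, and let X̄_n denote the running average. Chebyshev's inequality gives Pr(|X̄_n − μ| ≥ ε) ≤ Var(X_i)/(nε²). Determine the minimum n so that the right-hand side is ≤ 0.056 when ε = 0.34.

5640

Require 36.51/(n·0.34²) ≤ 0.056, i.e. n ≥ 36.51/(0.056·0.34²) = 5639.829.
The smallest integer n is 5640.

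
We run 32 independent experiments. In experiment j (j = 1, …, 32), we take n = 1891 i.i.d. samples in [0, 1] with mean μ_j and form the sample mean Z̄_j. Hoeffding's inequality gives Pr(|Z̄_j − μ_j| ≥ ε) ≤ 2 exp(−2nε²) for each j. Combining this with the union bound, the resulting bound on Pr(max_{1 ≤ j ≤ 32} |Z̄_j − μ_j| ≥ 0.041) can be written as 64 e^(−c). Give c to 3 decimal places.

Union bound over the 32 events: Pr(max_{1 ≤ j ≤ 32} |Z̄_j − μ_j| ≥ 0.041) ≤ 32·2·exp(−2nε²) = 64 exp(−2·1891·0.041²).
So c = 2·1891·0.041² = 6.3575.

6.358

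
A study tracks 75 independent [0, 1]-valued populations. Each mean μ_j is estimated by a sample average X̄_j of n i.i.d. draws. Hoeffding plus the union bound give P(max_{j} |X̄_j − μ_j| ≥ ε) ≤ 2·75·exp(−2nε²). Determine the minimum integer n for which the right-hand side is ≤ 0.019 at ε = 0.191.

123

Need 2·75·exp(−2nε²) ≤ 0.019, i.e. exp(−2nε²) ≤ 0.019/150.
So 2nε² ≥ ln(150/0.019) = 8.973952.
Hence n ≥ 8.973952/(2·0.191²) = 122.995.
The smallest integer n is 123.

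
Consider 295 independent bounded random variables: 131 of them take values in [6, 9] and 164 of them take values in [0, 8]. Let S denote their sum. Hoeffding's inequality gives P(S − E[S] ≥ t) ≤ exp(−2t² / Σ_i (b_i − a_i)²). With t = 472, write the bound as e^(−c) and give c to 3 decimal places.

Σ(b_i − a_i)² = 131·3² + 164·8² = 11675.
c = 2t² / 11675 = 2·472² / 11675 = 38.1643.

38.164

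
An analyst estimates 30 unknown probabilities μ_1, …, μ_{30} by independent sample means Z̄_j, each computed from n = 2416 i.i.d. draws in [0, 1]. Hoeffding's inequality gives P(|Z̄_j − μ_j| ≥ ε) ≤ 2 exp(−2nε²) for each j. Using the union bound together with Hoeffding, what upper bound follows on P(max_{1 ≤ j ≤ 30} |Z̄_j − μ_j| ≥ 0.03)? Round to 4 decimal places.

0.7753

Per-experiment Hoeffding bound: 2·exp(−2·2416·0.03²) = 2·exp(−4.34880) = 0.025845.
Union bound over 30 events: 30·0.025845 = 0.77534.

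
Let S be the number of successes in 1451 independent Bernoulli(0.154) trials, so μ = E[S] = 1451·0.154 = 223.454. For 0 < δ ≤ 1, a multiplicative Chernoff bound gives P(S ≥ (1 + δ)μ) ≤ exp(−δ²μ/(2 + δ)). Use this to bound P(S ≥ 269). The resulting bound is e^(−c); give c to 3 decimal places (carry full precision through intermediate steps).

Write 269 = (1 + δ)μ, so δ = 269/223.454 − 1 = 0.2038272…
Then the exponent is δ²μ/(2 + δ) = (269 − μ)² / (μ·(2 + δ)) = 4.212451.

4.212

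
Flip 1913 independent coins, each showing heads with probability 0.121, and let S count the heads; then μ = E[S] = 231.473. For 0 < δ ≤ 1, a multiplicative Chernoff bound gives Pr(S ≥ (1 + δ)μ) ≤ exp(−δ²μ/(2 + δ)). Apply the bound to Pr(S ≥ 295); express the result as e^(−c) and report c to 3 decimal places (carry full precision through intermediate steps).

7.666

Write 295 = (1 + δ)μ, so δ = 295/231.473 − 1 = 0.2744467…
Then the exponent is δ²μ/(2 + δ) = (295 − μ)² / (μ·(2 + δ)) = 7.665502.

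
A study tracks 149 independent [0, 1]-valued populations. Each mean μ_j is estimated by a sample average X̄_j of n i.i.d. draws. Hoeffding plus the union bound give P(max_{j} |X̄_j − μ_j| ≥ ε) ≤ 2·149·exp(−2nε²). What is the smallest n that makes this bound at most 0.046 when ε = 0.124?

286

Need 2·149·exp(−2nε²) ≤ 0.046, i.e. exp(−2nε²) ≤ 0.046/298.
So 2nε² ≥ ln(298/0.046) = 8.776207.
Hence n ≥ 8.776207/(2·0.124²) = 285.387.
The smallest integer n is 286.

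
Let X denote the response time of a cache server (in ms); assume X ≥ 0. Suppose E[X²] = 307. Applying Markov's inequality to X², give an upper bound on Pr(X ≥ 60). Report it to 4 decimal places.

0.0853

Since X ≥ 0, the event {X ≥ 60} is the same as {X² ≥ 3600}.
Markov's inequality applied to X² gives Pr(X² ≥ 3600) ≤ E[X²]/3600 = 307/3600 = 0.0853.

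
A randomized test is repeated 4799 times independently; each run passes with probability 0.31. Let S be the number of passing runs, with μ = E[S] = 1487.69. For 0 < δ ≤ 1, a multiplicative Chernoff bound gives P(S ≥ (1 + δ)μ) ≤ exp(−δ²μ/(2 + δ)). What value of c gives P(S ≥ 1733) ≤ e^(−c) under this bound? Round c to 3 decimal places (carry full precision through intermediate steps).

Write 1733 = (1 + δ)μ, so δ = 1733/1487.69 − 1 = 0.1648932…
Then the exponent is δ²μ/(2 + δ) = (1733 − μ)² / (μ·(2 + δ)) = 18.684504.

18.685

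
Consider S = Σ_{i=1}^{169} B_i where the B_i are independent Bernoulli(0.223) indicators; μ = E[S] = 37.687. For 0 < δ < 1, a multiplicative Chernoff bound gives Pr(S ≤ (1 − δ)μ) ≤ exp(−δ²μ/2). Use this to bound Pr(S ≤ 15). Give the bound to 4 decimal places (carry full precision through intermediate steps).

Write 15 = (1 − δ)μ, so δ = 1 − 15/37.687 = 0.6019848…
Then the exponent is δ²μ/2 = (μ − 15)²/(2μ) = 6.828614.
Bound = exp(−6.828614) = 0.00108.

0.0011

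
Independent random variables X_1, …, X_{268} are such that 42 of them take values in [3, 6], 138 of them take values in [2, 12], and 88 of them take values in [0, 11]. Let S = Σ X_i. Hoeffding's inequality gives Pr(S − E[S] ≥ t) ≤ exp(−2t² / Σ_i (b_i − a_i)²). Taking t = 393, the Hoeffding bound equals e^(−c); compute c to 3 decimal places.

Σ(b_i − a_i)² = 42·3² + 138·10² + 88·11² = 24826.
c = 2t² / 24826 = 2·393² / 24826 = 12.4425.

12.443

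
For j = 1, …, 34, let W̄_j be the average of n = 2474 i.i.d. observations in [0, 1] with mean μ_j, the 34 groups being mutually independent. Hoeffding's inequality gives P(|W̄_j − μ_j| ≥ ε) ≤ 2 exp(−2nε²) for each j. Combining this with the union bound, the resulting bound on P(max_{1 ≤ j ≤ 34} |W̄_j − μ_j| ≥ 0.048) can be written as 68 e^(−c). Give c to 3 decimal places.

11.400

Union bound over the 34 events: P(max_{1 ≤ j ≤ 34} |W̄_j − μ_j| ≥ 0.048) ≤ 34·2·exp(−2nε²) = 68 exp(−2·2474·0.048²).
So c = 2·2474·0.048² = 11.4002.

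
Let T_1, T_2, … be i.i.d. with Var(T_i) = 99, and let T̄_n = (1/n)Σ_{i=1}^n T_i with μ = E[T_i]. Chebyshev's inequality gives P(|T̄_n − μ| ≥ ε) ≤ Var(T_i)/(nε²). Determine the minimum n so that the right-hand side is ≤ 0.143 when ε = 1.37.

Require 99/(n·1.37²) ≤ 0.143, i.e. n ≥ 99/(0.143·1.37²) = 368.857.
The smallest integer n is 369.

369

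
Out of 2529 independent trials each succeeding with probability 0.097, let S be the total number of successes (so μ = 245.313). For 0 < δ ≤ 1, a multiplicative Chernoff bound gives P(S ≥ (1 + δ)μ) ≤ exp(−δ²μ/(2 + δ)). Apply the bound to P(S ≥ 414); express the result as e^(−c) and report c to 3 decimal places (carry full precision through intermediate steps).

43.159

Write 414 = (1 + δ)μ, so δ = 414/245.313 − 1 = 0.6876399…
Then the exponent is δ²μ/(2 + δ) = (414 − μ)² / (μ·(2 + δ)) = 43.159022.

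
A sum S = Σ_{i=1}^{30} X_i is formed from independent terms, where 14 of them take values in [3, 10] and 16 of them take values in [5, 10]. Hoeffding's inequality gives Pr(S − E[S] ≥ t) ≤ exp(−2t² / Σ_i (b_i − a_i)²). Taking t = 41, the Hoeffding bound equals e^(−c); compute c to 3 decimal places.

Σ(b_i − a_i)² = 14·7² + 16·5² = 1086.
c = 2t² / 1086 = 2·41² / 1086 = 3.0958.

3.096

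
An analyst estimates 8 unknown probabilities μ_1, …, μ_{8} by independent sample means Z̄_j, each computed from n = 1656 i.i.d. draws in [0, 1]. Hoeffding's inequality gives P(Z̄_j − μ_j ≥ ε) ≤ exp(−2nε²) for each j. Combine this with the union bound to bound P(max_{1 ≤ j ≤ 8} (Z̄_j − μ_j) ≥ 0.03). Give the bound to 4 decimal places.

0.4060

Per-experiment Hoeffding bound: exp(−2·1656·0.03²) = exp(−2.98080) = 0.050752.
Union bound over 8 events: 8·0.050752 = 0.40602.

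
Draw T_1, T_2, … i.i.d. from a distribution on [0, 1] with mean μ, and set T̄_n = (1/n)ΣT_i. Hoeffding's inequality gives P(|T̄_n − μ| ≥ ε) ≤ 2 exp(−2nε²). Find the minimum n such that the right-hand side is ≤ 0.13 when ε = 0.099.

Require 2·exp(−2nε²) ≤ 0.13, i.e. 2nε² ≥ ln(2/0.13) = 2.733368.
So n ≥ 2.733368 / (2·0.099²) = 139.443.
The smallest integer n is 140.

140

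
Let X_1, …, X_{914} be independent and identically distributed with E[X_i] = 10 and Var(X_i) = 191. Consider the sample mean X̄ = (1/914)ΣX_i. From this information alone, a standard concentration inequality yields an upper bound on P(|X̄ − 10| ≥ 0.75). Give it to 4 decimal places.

With mean and variance of each term known, Chebyshev's inequality bounds the deviation of the sum (or sample mean).
Var(X̄) = Var(X_i)/n = 191/914 = 0.20897.
Chebyshev: P(|X̄ − 10| ≥ 0.75) ≤ Var(X̄)/(0.75)² = 191/(914·0.75²) = 0.3715.

0.3715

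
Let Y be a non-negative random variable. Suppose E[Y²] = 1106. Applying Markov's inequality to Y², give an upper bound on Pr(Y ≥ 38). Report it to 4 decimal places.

Since Y ≥ 0, the event {Y ≥ 38} is the same as {Y² ≥ 1444}.
Markov's inequality applied to Y² gives Pr(Y² ≥ 1444) ≤ E[Y²]/1444 = 1106/1444 = 0.7659.

0.7659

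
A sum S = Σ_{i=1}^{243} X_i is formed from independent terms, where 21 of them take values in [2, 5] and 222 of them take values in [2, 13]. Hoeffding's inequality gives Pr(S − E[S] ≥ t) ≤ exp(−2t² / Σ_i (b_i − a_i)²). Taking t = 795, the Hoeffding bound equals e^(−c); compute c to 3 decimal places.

Σ(b_i − a_i)² = 21·3² + 222·11² = 27051.
c = 2t² / 27051 = 2·795² / 27051 = 46.7284.

46.728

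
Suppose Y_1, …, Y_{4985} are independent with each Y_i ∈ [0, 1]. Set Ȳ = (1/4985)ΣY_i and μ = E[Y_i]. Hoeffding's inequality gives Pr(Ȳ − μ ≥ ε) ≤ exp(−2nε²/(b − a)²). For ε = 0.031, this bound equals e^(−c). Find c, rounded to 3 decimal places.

9.581

c = 2nε²/(b − a)² = 2·4985·0.031² / 1² = 9.5812.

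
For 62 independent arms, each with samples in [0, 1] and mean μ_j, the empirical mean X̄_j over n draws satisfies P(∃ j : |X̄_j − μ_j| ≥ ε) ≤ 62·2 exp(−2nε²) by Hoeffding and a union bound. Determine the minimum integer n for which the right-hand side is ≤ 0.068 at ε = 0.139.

195

Need 2·62·exp(−2nε²) ≤ 0.068, i.e. exp(−2nε²) ≤ 0.068/124.
So 2nε² ≥ ln(124/0.068) = 7.508529.
Hence n ≥ 7.508529/(2·0.139²) = 194.310.
The smallest integer n is 195.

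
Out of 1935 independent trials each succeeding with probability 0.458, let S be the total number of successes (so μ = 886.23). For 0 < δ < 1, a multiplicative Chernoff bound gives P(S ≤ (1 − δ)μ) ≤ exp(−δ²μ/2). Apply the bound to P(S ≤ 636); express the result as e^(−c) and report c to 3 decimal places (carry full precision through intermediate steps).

Write 636 = (1 − δ)μ, so δ = 1 − 636/886.23 = 0.2823533…
Then the exponent is δ²μ/2 = (μ − 636)²/(2μ) = 35.326638.

35.327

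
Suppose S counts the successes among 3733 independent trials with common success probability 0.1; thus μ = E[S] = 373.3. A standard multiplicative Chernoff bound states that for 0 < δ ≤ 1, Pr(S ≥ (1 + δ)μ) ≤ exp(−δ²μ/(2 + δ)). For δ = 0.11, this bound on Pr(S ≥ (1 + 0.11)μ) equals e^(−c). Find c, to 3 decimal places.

2.141

c = δ²μ/(2 + δ) = 0.11²·373.3/(2 + 0.11) = 2.1407.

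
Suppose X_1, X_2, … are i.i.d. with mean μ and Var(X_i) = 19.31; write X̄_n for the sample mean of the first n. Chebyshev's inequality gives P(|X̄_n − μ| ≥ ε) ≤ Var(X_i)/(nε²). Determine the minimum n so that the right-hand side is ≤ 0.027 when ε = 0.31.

7443

Require 19.31/(n·0.31²) ≤ 0.027, i.e. n ≥ 19.31/(0.027·0.31²) = 7442.093.
The smallest integer n is 7443.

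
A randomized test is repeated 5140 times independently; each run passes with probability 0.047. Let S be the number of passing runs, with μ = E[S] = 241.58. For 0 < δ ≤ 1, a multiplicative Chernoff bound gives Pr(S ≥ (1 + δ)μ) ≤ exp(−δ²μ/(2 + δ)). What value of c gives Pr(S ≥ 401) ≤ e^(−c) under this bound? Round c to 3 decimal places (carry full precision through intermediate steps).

Write 401 = (1 + δ)μ, so δ = 401/241.58 − 1 = 0.6599056…
Then the exponent is δ²μ/(2 + δ) = (401 − μ)² / (μ·(2 + δ)) = 39.551085.

39.551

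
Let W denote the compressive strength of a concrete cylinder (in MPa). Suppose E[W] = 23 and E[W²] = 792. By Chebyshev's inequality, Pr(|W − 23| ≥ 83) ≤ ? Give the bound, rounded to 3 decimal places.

0.038

Var(W) = E[W²] − (E[W])² = 792 − 529 = 263.
Chebyshev's inequality: Pr(|W − μ| ≥ t) ≤ Var(W)/t² = 263/6889 = 0.0382.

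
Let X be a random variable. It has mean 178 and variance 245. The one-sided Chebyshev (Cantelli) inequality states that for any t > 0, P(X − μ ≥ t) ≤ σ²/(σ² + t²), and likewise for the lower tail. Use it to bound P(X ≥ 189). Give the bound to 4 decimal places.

Here σ² = 245 and t = 11, so σ² + t² = 366.
Cantelli's bound: 245/366 = 0.6694.

0.6694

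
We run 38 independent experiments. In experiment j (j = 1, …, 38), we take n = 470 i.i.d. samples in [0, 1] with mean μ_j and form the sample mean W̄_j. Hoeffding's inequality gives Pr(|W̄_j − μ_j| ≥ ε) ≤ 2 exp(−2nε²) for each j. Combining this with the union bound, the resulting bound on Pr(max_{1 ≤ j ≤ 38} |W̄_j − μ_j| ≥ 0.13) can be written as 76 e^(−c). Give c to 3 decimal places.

Union bound over the 38 events: Pr(max_{1 ≤ j ≤ 38} |W̄_j − μ_j| ≥ 0.13) ≤ 38·2·exp(−2nε²) = 76 exp(−2·470·0.13²).
So c = 2·470·0.13² = 15.8860.

15.886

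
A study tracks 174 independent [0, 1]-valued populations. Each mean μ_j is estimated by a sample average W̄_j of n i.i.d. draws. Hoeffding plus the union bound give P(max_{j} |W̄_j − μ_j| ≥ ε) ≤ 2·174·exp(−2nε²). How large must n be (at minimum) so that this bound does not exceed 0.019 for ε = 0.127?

305

Need 2·174·exp(−2nε²) ≤ 0.019, i.e. exp(−2nε²) ≤ 0.019/348.
So 2nε² ≥ ln(348/0.019) = 9.815519.
Hence n ≥ 9.815519/(2·0.127²) = 304.282.
The smallest integer n is 305.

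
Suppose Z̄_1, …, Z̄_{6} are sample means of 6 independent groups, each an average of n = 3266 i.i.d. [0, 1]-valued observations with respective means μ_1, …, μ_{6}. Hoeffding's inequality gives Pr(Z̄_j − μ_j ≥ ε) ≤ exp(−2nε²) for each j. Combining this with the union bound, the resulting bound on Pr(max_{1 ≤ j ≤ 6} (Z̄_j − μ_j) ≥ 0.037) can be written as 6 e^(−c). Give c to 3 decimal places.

Union bound over the 6 events: Pr(max_{1 ≤ j ≤ 6} (Z̄_j − μ_j) ≥ 0.037) ≤ 6·exp(−2nε²) = 6 exp(−2·3266·0.037²).
So c = 2·3266·0.037² = 8.9423.

8.942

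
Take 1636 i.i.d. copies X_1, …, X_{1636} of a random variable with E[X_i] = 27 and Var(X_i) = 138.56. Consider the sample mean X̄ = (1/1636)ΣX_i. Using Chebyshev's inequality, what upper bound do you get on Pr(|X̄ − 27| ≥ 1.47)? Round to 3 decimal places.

0.039

Var(X̄) = Var(X_i)/n = 138.56/1636 = 0.084694.
Chebyshev: Pr(|X̄ − 27| ≥ 1.47) ≤ Var(X̄)/(1.47)² = 138.56/(1636·1.47²) = 0.0392.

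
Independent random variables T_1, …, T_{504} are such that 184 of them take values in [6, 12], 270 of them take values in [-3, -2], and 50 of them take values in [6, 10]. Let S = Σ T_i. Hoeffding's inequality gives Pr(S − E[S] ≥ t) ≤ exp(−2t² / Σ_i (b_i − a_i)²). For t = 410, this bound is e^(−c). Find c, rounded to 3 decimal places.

Σ(b_i − a_i)² = 184·6² + 270·1² + 50·4² = 7694.
c = 2t² / 7694 = 2·410² / 7694 = 43.6964.

43.696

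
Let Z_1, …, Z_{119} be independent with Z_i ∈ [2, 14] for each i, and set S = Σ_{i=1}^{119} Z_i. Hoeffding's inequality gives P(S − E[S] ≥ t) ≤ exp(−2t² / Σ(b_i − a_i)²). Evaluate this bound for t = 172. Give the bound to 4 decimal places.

0.0317

Σ(b_i − a_i)² = 119·(12)² = 17136.
Exponent = 2·172²/17136 = 3.4528.
Bound = exp(−3.4528) = 0.03166.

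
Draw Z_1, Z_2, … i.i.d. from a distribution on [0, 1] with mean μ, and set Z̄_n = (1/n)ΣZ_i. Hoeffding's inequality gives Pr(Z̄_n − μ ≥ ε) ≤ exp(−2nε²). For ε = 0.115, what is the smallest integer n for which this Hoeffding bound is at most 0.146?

Require exp(−2nε²) ≤ 0.146, i.e. 2nε² ≥ ln(1/0.146) = 1.924149.
So n ≥ 1.924149 / (2·0.115²) = 72.747.
The smallest integer n is 73.

73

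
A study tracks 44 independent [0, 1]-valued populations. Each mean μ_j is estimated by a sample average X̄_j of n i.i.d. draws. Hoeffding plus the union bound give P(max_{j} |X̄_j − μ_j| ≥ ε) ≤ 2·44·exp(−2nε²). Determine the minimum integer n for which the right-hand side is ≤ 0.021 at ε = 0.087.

551

Need 2·44·exp(−2nε²) ≤ 0.021, i.e. exp(−2nε²) ≤ 0.021/88.
So 2nε² ≥ ln(88/0.021) = 8.340570.
Hence n ≥ 8.340570/(2·0.087²) = 550.969.
The smallest integer n is 551.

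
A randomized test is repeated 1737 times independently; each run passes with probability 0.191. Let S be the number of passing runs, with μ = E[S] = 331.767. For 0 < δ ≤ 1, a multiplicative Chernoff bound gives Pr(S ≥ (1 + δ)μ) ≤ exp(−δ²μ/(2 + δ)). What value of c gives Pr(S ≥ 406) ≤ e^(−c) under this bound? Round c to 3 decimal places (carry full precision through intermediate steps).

Write 406 = (1 + δ)μ, so δ = 406/331.767 − 1 = 0.2237504…
Then the exponent is δ²μ/(2 + δ) = (406 − μ)² / (μ·(2 + δ)) = 7.469212.

7.469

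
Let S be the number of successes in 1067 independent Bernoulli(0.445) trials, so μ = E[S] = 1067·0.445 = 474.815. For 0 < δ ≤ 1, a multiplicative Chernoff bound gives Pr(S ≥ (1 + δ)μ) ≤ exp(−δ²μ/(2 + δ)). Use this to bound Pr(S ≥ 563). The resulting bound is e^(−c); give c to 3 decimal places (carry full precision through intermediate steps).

Write 563 = (1 + δ)μ, so δ = 563/474.815 − 1 = 0.185725…
Then the exponent is δ²μ/(2 + δ) = (563 − μ)² / (μ·(2 + δ)) = 7.493237.

7.493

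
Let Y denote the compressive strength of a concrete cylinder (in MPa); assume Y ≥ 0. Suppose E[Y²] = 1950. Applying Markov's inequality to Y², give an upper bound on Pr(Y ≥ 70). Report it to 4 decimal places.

0.3980

Since Y ≥ 0, the event {Y ≥ 70} is the same as {Y² ≥ 4900}.
Markov's inequality applied to Y² gives Pr(Y² ≥ 4900) ≤ E[Y²]/4900 = 1950/4900 = 0.3980.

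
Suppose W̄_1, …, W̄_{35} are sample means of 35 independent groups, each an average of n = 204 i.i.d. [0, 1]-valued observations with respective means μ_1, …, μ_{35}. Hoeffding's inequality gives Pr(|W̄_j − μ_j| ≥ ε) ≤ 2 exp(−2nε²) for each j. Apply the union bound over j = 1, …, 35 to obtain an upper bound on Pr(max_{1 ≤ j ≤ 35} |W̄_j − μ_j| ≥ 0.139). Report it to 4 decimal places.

0.0264

Per-experiment Hoeffding bound: 2·exp(−2·204·0.139²) = 2·exp(−7.88297) = 0.00075422.
Union bound over 35 events: 35·0.00075422 = 0.02640.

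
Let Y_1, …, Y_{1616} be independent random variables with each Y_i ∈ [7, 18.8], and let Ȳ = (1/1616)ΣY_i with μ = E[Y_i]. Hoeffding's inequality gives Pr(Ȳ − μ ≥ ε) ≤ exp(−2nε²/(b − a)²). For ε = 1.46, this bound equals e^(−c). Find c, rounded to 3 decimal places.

c = 2nε²/(b − a)² = 2·1616·1.46² / 11.8² = 49.4781.

49.478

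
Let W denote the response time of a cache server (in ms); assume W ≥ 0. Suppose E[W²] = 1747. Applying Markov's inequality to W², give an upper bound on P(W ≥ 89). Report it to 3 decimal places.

Since W ≥ 0, the event {W ≥ 89} is the same as {W² ≥ 7921}.
Markov's inequality applied to W² gives P(W² ≥ 7921) ≤ E[W²]/7921 = 1747/7921 = 0.2206.

0.221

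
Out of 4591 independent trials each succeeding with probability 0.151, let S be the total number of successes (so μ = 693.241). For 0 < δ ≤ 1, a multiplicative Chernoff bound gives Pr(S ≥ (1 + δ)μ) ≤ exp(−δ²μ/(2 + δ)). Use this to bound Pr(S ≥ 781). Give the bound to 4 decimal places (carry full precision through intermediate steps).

Write 781 = (1 + δ)μ, so δ = 781/693.241 − 1 = 0.1265923…
Then the exponent is δ²μ/(2 + δ) = (781 − μ)² / (μ·(2 + δ)) = 5.224140.
Bound = exp(−5.224140) = 0.00538.

0.0054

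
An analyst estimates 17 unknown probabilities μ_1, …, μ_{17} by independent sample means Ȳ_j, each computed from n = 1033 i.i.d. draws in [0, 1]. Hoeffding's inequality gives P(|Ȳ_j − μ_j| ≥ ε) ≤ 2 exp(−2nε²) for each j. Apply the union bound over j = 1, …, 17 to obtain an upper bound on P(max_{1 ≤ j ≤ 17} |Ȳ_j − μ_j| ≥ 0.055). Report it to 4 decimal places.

Per-experiment Hoeffding bound: 2·exp(−2·1033·0.055²) = 2·exp(−6.24965) = 0.0038623.
Union bound over 17 events: 17·0.0038623 = 0.06566.

0.0657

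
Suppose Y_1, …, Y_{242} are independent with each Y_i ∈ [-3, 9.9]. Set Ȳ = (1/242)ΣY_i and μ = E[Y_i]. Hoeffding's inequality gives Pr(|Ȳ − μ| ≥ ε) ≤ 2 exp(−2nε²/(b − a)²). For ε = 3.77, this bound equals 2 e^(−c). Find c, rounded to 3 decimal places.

c = 2nε²/(b − a)² = 2·242·3.77² / 12.9² = 41.3379.

41.338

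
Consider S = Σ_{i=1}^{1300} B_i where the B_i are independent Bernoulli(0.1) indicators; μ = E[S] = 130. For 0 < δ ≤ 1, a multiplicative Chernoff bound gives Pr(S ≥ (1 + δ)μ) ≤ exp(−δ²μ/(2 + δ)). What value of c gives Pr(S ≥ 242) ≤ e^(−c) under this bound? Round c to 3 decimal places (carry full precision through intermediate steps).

Write 242 = (1 + δ)μ, so δ = 242/130 − 1 = 0.8615385…
Then the exponent is δ²μ/(2 + δ) = (242 − μ)² / (μ·(2 + δ)) = 33.720430.

33.720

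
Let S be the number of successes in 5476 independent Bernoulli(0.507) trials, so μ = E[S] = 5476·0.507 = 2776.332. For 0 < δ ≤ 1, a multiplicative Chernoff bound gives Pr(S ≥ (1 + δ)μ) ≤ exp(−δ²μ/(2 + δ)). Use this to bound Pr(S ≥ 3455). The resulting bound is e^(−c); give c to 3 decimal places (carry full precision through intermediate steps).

Write 3455 = (1 + δ)μ, so δ = 3455/2776.332 − 1 = 0.2444477…
Then the exponent is δ²μ/(2 + δ) = (3455 − μ)² / (μ·(2 + δ)) = 73.915217.

73.915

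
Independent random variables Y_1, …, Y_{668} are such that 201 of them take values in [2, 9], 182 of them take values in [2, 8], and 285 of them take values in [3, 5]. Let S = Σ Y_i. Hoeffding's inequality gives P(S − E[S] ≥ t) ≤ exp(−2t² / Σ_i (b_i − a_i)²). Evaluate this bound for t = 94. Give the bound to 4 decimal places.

0.3651

Σ(b_i − a_i)² = 201·7² + 182·6² + 285·2² = 17541.
Exponent = 2·94² / 17541 = 1.00747.
Bound = exp(−1.00747) = 0.36514.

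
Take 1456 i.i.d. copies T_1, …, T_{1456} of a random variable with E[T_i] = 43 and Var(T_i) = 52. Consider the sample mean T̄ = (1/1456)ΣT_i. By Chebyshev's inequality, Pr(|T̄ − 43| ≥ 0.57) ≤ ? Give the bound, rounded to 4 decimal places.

0.1099

Var(T̄) = Var(T_i)/n = 52/1456 = 0.035714.
Chebyshev: Pr(|T̄ − 43| ≥ 0.57) ≤ Var(T̄)/(0.57)² = 52/(1456·0.57²) = 0.1099.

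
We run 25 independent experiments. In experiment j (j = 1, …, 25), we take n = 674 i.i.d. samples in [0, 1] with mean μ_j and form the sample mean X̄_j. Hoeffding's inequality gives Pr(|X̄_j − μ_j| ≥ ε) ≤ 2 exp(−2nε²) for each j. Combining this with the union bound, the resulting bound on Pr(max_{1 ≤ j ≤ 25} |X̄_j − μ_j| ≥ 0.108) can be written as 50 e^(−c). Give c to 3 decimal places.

15.723

Union bound over the 25 events: Pr(max_{1 ≤ j ≤ 25} |X̄_j − μ_j| ≥ 0.108) ≤ 25·2·exp(−2nε²) = 50 exp(−2·674·0.108²).
So c = 2·674·0.108² = 15.7231.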